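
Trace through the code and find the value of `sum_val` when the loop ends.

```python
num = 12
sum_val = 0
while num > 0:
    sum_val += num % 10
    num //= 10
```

Let's trace through this code step by step.

Initialize: num = 12
Initialize: sum_val = 0
Entering loop: while num > 0:
After iteration 1: num = 1, sum_val = 2
After iteration 2: num = 0, sum_val = 3
Loop ends.

Final answer: 3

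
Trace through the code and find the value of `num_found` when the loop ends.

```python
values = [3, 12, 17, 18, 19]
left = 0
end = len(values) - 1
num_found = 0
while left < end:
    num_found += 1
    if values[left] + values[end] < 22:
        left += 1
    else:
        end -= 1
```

Let's trace through this code step by step.

Initialize: values = [3, 12, 17, 18, 19]
Initialize: left = 0
Initialize: end = 4
Initialize: num_found = 0
Entering loop: while left < end:
After iteration 1: left = 0, end = 3, num_found = 1
After iteration 2: left = 1, end = 3, num_found = 2
After iteration 3: left = 1, end = 2, num_found = 3
After iteration 4: left = 1, end = 1, num_found = 4
Loop ends.

Final answer: 4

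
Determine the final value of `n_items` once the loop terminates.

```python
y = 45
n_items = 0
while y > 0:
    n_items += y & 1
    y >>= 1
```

Let's trace through this code step by step.

Initialize: y = 45
Initialize: n_items = 0
Entering loop: while y > 0:
After iteration 1: y = 22, n_items = 1
After iteration 2: y = 11, n_items = 1
After iteration 3: y = 5, n_items = 2
After iteration 4: y = 2, n_items = 3
After iteration 5: y = 1, n_items = 3
After iteration 6: y = 0, n_items = 4
Loop ends.

Final answer: 4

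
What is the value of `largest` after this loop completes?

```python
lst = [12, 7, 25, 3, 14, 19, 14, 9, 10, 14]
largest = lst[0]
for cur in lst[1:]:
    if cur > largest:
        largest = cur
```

Let's trace through this code step by step.

Initialize: lst = [12, 7, 25, 3, 14, 19, 14, 9, 10, 14]
Initialize: largest = 12
Entering loop: for cur in lst[1:]:
After iteration 1: cur = 7, largest = 12
After iteration 2: cur = 25, largest = 25
After iteration 3: cur = 3, largest = 25
After iteration 4: cur = 14, largest = 25
After iteration 5: cur = 19, largest = 25
After iteration 6: cur = 14, largest = 25
After iteration 7: cur = 9, largest = 25
After iteration 8: cur = 10, largest = 25
After iteration 9: cur = 14, largest = 25
Loop ends.

Final answer: 25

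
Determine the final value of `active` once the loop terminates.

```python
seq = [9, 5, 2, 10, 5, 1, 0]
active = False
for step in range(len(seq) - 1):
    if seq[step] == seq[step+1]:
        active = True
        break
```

Let's trace through this code step by step.

Initialize: seq = [9, 5, 2, 10, 5, 1, 0]
Initialize: active = False
Entering loop: for step in range(len(seq) - 1):
After iteration 1: step = 0, active = False
After iteration 2: step = 1, active = False
After iteration 3: step = 2, active = False
After iteration 4: step = 3, active = False
After iteration 5: step = 4, active = False
After iteration 6: step = 5, active = False
Loop ends.

Final answer: False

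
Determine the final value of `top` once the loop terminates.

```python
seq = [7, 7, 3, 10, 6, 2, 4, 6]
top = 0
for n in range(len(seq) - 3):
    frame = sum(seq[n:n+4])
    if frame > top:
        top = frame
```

Let's trace through this code step by step.

Initialize: seq = [7, 7, 3, 10, 6, 2, 4, 6]
Initialize: top = 0
Entering loop: for n in range(len(seq) - 3):
After iteration 1: n = 0, top = 27, frame = 27
After iteration 2: n = 1, top = 27, frame = 26
After iteration 3: n = 2, top = 27, frame = 21
After iteration 4: n = 3, top = 27, frame = 22
After iteration 5: n = 4, top = 27, frame = 18
Loop ends.

Final answer: 27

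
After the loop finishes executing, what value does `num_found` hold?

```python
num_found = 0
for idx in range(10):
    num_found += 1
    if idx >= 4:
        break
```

Let's trace through this code step by step.

Initialize: num_found = 0
Entering loop: for idx in range(10):
After iteration 1: idx = 0, num_found = 1
After iteration 2: idx = 1, num_found = 2
After iteration 3: idx = 2, num_found = 3
After iteration 4: idx = 3, num_found = 4
After iteration 5: idx = 4, num_found = 5
Loop ends.

Final answer: 5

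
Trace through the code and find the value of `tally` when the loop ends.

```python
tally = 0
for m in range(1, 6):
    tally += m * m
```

Let's trace through this code step by step.

Initialize: tally = 0
Entering loop: for m in range(1, 6):
After iteration 1: m = 1, tally = 1
After iteration 2: m = 2, tally = 5
After iteration 3: m = 3, tally = 14
After iteration 4: m = 4, tally = 30
After iteration 5: m = 5, tally = 55
Loop ends.

Final answer: 55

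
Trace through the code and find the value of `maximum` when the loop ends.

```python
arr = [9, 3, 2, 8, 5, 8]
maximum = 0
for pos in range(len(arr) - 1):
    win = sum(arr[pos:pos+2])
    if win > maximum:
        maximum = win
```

Let's trace through this code step by step.

Initialize: arr = [9, 3, 2, 8, 5, 8]
Initialize: maximum = 0
Entering loop: for pos in range(len(arr) - 1):
After iteration 1: pos = 0, maximum = 12, win = 12
After iteration 2: pos = 1, maximum = 12, win = 5
After iteration 3: pos = 2, maximum = 12, win = 10
After iteration 4: pos = 3, maximum = 13, win = 13
After iteration 5: pos = 4, maximum = 13, win = 13
Loop ends.

Final answer: 13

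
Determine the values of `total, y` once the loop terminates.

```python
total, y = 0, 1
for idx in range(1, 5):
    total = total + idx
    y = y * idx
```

Let's trace through this code step by step.

Initialize: total = 0
Initialize: y = 1
Entering loop: for idx in range(1, 5):
After iteration 1: idx = 1, total = 1, y = 1
After iteration 2: idx = 2, total = 3, y = 2
After iteration 3: idx = 3, total = 6, y = 6
After iteration 4: idx = 4, total = 10, y = 24
Loop ends.

Final answer: 10, 24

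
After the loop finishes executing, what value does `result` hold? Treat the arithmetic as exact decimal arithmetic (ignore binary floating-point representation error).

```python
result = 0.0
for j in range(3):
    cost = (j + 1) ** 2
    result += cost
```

Let's trace through this code step by step.

Initialize: result = 0.0
Entering loop: for j in range(3):
After iteration 1: j = 0, result = 1.0, cost = 1
After iteration 2: j = 1, result = 5.0, cost = 4
After iteration 3: j = 2, result = 14.0, cost = 9
Loop ends.

Final answer: 14.0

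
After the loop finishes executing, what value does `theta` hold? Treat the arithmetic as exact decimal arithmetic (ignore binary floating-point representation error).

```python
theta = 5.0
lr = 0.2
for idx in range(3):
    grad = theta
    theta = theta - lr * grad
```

Let's trace through this code step by step.

Initialize: theta = 5.0
Initialize: lr = 0.2
Entering loop: for idx in range(3):
After iteration 1: idx = 0, theta = 4.0, grad = 5.0
After iteration 2: idx = 1, theta = 3.2, grad = 4.0
After iteration 3: idx = 2, theta = 2.56, grad = 3.2
Loop ends.

Final answer: 2.56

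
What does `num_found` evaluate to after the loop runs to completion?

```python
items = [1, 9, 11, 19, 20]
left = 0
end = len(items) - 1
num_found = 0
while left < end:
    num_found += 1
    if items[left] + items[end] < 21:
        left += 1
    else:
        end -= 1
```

Let's trace through this code step by step.

Initialize: items = [1, 9, 11, 19, 20]
Initialize: left = 0
Initialize: end = 4
Initialize: num_found = 0
Entering loop: while left < end:
After iteration 1: left = 0, end = 3, num_found = 1
After iteration 2: left = 1, end = 3, num_found = 2
After iteration 3: left = 1, end = 2, num_found = 3
After iteration 4: left = 2, end = 2, num_found = 4
Loop ends.

Final answer: 4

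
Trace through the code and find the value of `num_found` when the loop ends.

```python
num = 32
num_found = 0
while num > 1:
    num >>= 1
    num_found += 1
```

Let's trace through this code step by step.

Initialize: num = 32
Initialize: num_found = 0
Entering loop: while num > 1:
After iteration 1: num = 16, num_found = 1
After iteration 2: num = 8, num_found = 2
After iteration 3: num = 4, num_found = 3
After iteration 4: num = 2, num_found = 4
After iteration 5: num = 1, num_found = 5
Loop ends.

Final answer: 5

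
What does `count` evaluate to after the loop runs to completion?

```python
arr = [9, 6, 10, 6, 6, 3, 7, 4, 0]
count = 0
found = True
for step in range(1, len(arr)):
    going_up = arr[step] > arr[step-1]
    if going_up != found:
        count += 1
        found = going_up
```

Let's trace through this code step by step.

Initialize: arr = [9, 6, 10, 6, 6, 3, 7, 4, 0]
Initialize: count = 0
Initialize: found = True
Entering loop: for step in range(1, len(arr)):
After iteration 1: step = 1, count = 1, found = False, going_up = False
After iteration 2: step = 2, count = 2, found = True, going_up = True
After iteration 3: step = 3, count = 3, found = False, going_up = False
After iteration 4: step = 4, count = 3, found = False, going_up = False
After iteration 5: step = 5, count = 3, found = False, going_up = False
After iteration 6: step = 6, count = 4, found = True, going_up = True
After iteration 7: step = 7, count = 5, found = False, going_up = False
After iteration 8: step = 8, count = 5, found = False, going_up = False
Loop ends.

Final answer: 5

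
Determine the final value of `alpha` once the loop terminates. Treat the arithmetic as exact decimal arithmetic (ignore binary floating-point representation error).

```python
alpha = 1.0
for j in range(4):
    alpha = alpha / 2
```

Let's trace through this code step by step.

Initialize: alpha = 1.0
Entering loop: for j in range(4):
After iteration 1: j = 0, alpha = 0.5
After iteration 2: j = 1, alpha = 0.25
After iteration 3: j = 2, alpha = 0.125
After iteration 4: j = 3, alpha = 0.0625
Loop ends.

Final answer: 0.0625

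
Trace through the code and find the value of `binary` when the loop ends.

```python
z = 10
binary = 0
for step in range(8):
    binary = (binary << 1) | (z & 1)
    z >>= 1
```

Let's trace through this code step by step.

Initialize: z = 10
Initialize: binary = 0
Entering loop: for step in range(8):
After iteration 1: step = 0, z = 5, binary = 0
After iteration 2: step = 1, z = 2, binary = 1
After iteration 3: step = 2, z = 1, binary = 2
After iteration 4: step = 3, z = 0, binary = 5
After iteration 5: step = 4, z = 0, binary = 10
After iteration 6: step = 5, z = 0, binary = 20
After iteration 7: step = 6, z = 0, binary = 40
After iteration 8: step = 7, z = 0, binary = 80
Loop ends.

Final answer: 80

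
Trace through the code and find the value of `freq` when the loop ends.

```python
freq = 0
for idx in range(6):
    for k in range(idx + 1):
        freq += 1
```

Let's trace through this code step by step.

Initialize: freq = 0
Entering loop: for idx in range(6):
After iteration 1: idx = 0, freq = 1, k = 0
After iteration 2: idx = 1, freq = 3, k = 1
After iteration 3: idx = 2, freq = 6, k = 2
After iteration 4: idx = 3, freq = 10, k = 3
After iteration 5: idx = 4, freq = 15, k = 4
After iteration 6: idx = 5, freq = 21, k = 5
Loop ends.

Final answer: 21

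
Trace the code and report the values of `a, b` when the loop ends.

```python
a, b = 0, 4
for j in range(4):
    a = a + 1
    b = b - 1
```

Let's trace through this code step by step.

Initialize: a = 0
Initialize: b = 4
Entering loop: for j in range(4):
After iteration 1: j = 0, a = 1, b = 3
After iteration 2: j = 1, a = 2, b = 2
After iteration 3: j = 2, a = 3, b = 1
After iteration 4: j = 3, a = 4, b = 0
Loop ends.

Final answer: 4, 0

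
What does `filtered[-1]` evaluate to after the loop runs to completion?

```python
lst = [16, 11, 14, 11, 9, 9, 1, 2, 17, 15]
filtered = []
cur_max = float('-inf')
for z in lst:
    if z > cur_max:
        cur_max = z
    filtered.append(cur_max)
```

Let's trace through this code step by step.

Initialize: lst = [16, 11, 14, 11, 9, 9, 1, 2, 17, 15]
Initialize: filtered = []
Initialize: cur_max = -inf
Entering loop: for z in lst:
After iteration 1: z = 16, filtered = [16], cur_max = 16
After iteration 2: z = 11, filtered = [16, 16], cur_max = 16
After iteration 3: z = 14, filtered = [16, 16, 16], cur_max = 16
After iteration 4: z = 11, filtered = [16, 16, 16, 16], cur_max = 16
After iteration 5: z = 9, filtered = [16, 16, 16, 16, 16], cur_max = 16
After iteration 6: z = 9, filtered = [16, 16, 16, 16, 16, 16], cur_max = 16
After iteration 7: z = 1, filtered = [16, 16, 16, 16, 16, 16, 16], cur_max = 16
After iteration 8: z = 2, filtered = [16, 16, 16, 16, 16, 16, 16, 16], cur_max = 16
After iteration 9: z = 17, filtered = [16, 16, 16, 16, 16, 16, 16, 16, 17], cur_max = 17
After iteration 10: z = 15, filtered = [16, 16, 16, 16, 16, 16, 16, 16, 17, 17], cur_max = 17
Loop ends.
filtered[-1] = 17

Final answer: 17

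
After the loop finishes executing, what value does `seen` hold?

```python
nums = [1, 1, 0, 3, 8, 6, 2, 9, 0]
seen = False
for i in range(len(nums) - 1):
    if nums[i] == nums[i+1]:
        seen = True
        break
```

Let's trace through this code step by step.

Initialize: nums = [1, 1, 0, 3, 8, 6, 2, 9, 0]
Initialize: seen = False
Entering loop: for i in range(len(nums) - 1):
After iteration 1: i = 0, seen = True
Loop ends.

Final answer: True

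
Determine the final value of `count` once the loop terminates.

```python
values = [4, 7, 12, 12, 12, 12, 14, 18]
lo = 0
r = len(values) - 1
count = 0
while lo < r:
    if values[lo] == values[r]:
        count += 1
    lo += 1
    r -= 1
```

Let's trace through this code step by step.

Initialize: values = [4, 7, 12, 12, 12, 12, 14, 18]
Initialize: lo = 0
Initialize: r = 7
Initialize: count = 0
Entering loop: while lo < r:
After iteration 1: lo = 1, r = 6, count = 0
After iteration 2: lo = 2, r = 5, count = 0
After iteration 3: lo = 3, r = 4, count = 1
After iteration 4: lo = 4, r = 3, count = 2
Loop ends.

Final answer: 2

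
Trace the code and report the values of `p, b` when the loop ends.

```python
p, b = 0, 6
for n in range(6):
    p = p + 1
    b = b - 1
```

Let's trace through this code step by step.

Initialize: p = 0
Initialize: b = 6
Entering loop: for n in range(6):
After iteration 1: n = 0, p = 1, b = 5
After iteration 2: n = 1, p = 2, b = 4
After iteration 3: n = 2, p = 3, b = 3
After iteration 4: n = 3, p = 4, b = 2
After iteration 5: n = 4, p = 5, b = 1
After iteration 6: n = 5, p = 6, b = 0
Loop ends.

Final answer: 6, 0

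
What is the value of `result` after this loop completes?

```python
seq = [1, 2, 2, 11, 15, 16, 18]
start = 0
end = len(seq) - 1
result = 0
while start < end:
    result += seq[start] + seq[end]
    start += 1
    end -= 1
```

Let's trace through this code step by step.

Initialize: seq = [1, 2, 2, 11, 15, 16, 18]
Initialize: start = 0
Initialize: end = 6
Initialize: result = 0
Entering loop: while start < end:
After iteration 1: start = 1, end = 5, result = 19
After iteration 2: start = 2, end = 4, result = 37
After iteration 3: start = 3, end = 3, result = 54
Loop ends.

Final answer: 54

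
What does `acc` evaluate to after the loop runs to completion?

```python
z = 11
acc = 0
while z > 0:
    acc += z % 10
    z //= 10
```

Let's trace through this code step by step.

Initialize: z = 11
Initialize: acc = 0
Entering loop: while z > 0:
After iteration 1: z = 1, acc = 1
After iteration 2: z = 0, acc = 2
Loop ends.

Final answer: 2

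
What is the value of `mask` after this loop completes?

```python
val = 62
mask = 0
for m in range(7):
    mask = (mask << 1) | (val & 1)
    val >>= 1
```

Let's trace through this code step by step.

Initialize: val = 62
Initialize: mask = 0
Entering loop: for m in range(7):
After iteration 1: m = 0, val = 31, mask = 0
After iteration 2: m = 1, val = 15, mask = 1
After iteration 3: m = 2, val = 7, mask = 3
After iteration 4: m = 3, val = 3, mask = 7
After iteration 5: m = 4, val = 1, mask = 15
After iteration 6: m = 5, val = 0, mask = 31
After iteration 7: m = 6, val = 0, mask = 62
Loop ends.

Final answer: 62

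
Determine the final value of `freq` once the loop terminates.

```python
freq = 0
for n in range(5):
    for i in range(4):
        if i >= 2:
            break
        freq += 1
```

Let's trace through this code step by step.

Initialize: freq = 0
Entering loop: for n in range(5):
After iteration 1: n = 0, freq = 2
After iteration 2: n = 1, freq = 4
After iteration 3: n = 2, freq = 6
After iteration 4: n = 3, freq = 8
After iteration 5: n = 4, freq = 10
Loop ends.

Final answer: 10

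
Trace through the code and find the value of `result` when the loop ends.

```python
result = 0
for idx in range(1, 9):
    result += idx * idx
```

Let's trace through this code step by step.

Initialize: result = 0
Entering loop: for idx in range(1, 9):
After iteration 1: idx = 1, result = 1
After iteration 2: idx = 2, result = 5
After iteration 3: idx = 3, result = 14
After iteration 4: idx = 4, result = 30
After iteration 5: idx = 5, result = 55
After iteration 6: idx = 6, result = 91
After iteration 7: idx = 7, result = 140
After iteration 8: idx = 8, result = 204
Loop ends.

Final answer: 204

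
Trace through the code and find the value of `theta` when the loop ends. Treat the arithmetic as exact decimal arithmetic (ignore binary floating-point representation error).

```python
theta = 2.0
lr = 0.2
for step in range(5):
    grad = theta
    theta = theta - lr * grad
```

Let's trace through this code step by step.

Initialize: theta = 2.0
Initialize: lr = 0.2
Entering loop: for step in range(5):
After iteration 1: step = 0, theta = 1.6, grad = 2.0
After iteration 2: step = 1, theta = 1.28, grad = 1.6
After iteration 3: step = 2, theta = 1.024, grad = 1.28
After iteration 4: step = 3, theta = 0.8192, grad = 1.024
After iteration 5: step = 4, theta = 0.65536, grad = 0.8192
Loop ends.

Final answer: 0.65536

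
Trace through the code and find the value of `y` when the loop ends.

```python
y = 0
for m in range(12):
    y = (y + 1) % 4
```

Let's trace through this code step by step.

Initialize: y = 0
Entering loop: for m in range(12):
After iteration 1: m = 0, y = 1
After iteration 2: m = 1, y = 2
After iteration 3: m = 2, y = 3
After iteration 4: m = 3, y = 0
After iteration 5: m = 4, y = 1
After iteration 6: m = 5, y = 2
After iteration 7: m = 6, y = 3
After iteration 8: m = 7, y = 0
After iteration 9: m = 8, y = 1
After iteration 10: m = 9, y = 2
After iteration 11: m = 10, y = 3
After iteration 12: m = 11, y = 0
Loop ends.

Final answer: 0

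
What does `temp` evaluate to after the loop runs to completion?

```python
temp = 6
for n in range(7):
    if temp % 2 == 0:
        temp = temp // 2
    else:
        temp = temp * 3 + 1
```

Let's trace through this code step by step.

Initialize: temp = 6
Entering loop: for n in range(7):
After iteration 1: n = 0, temp = 3
After iteration 2: n = 1, temp = 10
After iteration 3: n = 2, temp = 5
After iteration 4: n = 3, temp = 16
After iteration 5: n = 4, temp = 8
After iteration 6: n = 5, temp = 4
After iteration 7: n = 6, temp = 2
Loop ends.

Final answer: 2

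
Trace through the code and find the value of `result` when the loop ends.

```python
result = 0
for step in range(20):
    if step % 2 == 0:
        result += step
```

Let's trace through this code step by step.

Initialize: result = 0
Entering loop: for step in range(20):
After iteration 1: step = 0, result = 0
After iteration 2: step = 1, result = 0
After iteration 3: step = 2, result = 2
After iteration 4: step = 3, result = 2
After iteration 5: step = 4, result = 6
After iteration 6: step = 5, result = 6
After iteration 7: step = 6, result = 12
After iteration 8: step = 7, result = 12
After iteration 9: step = 8, result = 20
After iteration 10: step = 9, result = 20
After iteration 11: step = 10, result = 30
After iteration 12: step = 11, result = 30
After iteration 13: step = 12, result = 42
After iteration 14: step = 13, result = 42
After iteration 15: step = 14, result = 56
After iteration 16: step = 15, result = 56
After iteration 17: step = 16, result = 72
After iteration 18: step = 17, result = 72
After iteration 19: step = 18, result = 90
After iteration 20: step = 19, result = 90
Loop ends.

Final answer: 90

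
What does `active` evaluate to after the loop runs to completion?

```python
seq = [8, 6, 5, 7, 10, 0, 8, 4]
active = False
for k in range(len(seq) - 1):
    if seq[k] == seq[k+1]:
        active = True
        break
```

Let's trace through this code step by step.

Initialize: seq = [8, 6, 5, 7, 10, 0, 8, 4]
Initialize: active = False
Entering loop: for k in range(len(seq) - 1):
After iteration 1: k = 0, active = False
After iteration 2: k = 1, active = False
After iteration 3: k = 2, active = False
After iteration 4: k = 3, active = False
After iteration 5: k = 4, active = False
After iteration 6: k = 5, active = False
After iteration 7: k = 6, active = False
Loop ends.

Final answer: False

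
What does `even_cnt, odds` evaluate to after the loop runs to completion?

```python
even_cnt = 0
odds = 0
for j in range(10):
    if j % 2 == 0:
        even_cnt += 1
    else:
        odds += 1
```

Let's trace through this code step by step.

Initialize: even_cnt = 0
Initialize: odds = 0
Entering loop: for j in range(10):
After iteration 1: j = 0, even_cnt = 1, odds = 0
After iteration 2: j = 1, even_cnt = 1, odds = 1
After iteration 3: j = 2, even_cnt = 2, odds = 1
After iteration 4: j = 3, even_cnt = 2, odds = 2
After iteration 5: j = 4, even_cnt = 3, odds = 2
After iteration 6: j = 5, even_cnt = 3, odds = 3
After iteration 7: j = 6, even_cnt = 4, odds = 3
After iteration 8: j = 7, even_cnt = 4, odds = 4
After iteration 9: j = 8, even_cnt = 5, odds = 4
After iteration 10: j = 9, even_cnt = 5, odds = 5
Loop ends.

Final answer: 5, 5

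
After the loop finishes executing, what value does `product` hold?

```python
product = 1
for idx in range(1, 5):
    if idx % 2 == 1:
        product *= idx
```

Let's trace through this code step by step.

Initialize: product = 1
Entering loop: for idx in range(1, 5):
After iteration 1: idx = 1, product = 1
After iteration 2: idx = 2, product = 1
After iteration 3: idx = 3, product = 3
After iteration 4: idx = 4, product = 3
Loop ends.

Final answer: 3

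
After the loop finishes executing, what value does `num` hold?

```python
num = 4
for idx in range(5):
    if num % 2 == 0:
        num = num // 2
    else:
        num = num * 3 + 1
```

Let's trace through this code step by step.

Initialize: num = 4
Entering loop: for idx in range(5):
After iteration 1: idx = 0, num = 2
After iteration 2: idx = 1, num = 1
After iteration 3: idx = 2, num = 4
After iteration 4: idx = 3, num = 2
After iteration 5: idx = 4, num = 1
Loop ends.

Final answer: 1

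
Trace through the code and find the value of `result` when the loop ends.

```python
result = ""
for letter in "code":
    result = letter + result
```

Let's trace through this code step by step.

Initialize: result = ''
Entering loop: for letter in "code":
After iteration 1: letter = 'c', result = 'c'
After iteration 2: letter = 'o', result = 'oc'
After iteration 3: letter = 'd', result = 'doc'
After iteration 4: letter = 'e', result = 'edoc'
Loop ends.

Final answer: 'edoc'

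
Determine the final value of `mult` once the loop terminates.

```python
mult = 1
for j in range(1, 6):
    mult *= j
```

Let's trace through this code step by step.

Initialize: mult = 1
Entering loop: for j in range(1, 6):
After iteration 1: j = 1, mult = 1
After iteration 2: j = 2, mult = 2
After iteration 3: j = 3, mult = 6
After iteration 4: j = 4, mult = 24
After iteration 5: j = 5, mult = 120
Loop ends.

Final answer: 120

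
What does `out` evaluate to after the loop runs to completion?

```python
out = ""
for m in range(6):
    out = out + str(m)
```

Let's trace through this code step by step.

Initialize: out = ''
Entering loop: for m in range(6):
After iteration 1: m = 0, out = '0'
After iteration 2: m = 1, out = '01'
After iteration 3: m = 2, out = '012'
After iteration 4: m = 3, out = '0123'
After iteration 5: m = 4, out = '01234'
After iteration 6: m = 5, out = '012345'
Loop ends.

Final answer: '012345'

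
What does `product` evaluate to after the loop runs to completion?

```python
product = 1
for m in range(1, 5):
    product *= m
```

Let's trace through this code step by step.

Initialize: product = 1
Entering loop: for m in range(1, 5):
After iteration 1: m = 1, product = 1
After iteration 2: m = 2, product = 2
After iteration 3: m = 3, product = 6
After iteration 4: m = 4, product = 24
Loop ends.

Final answer: 24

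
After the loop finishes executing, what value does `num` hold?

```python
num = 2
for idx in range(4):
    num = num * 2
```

Let's trace through this code step by step.

Initialize: num = 2
Entering loop: for idx in range(4):
After iteration 1: idx = 0, num = 4
After iteration 2: idx = 1, num = 8
After iteration 3: idx = 2, num = 16
After iteration 4: idx = 3, num = 32
Loop ends.

Final answer: 32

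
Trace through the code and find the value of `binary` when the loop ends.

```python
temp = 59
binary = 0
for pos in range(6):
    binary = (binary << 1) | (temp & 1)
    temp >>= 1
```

Let's trace through this code step by step.

Initialize: temp = 59
Initialize: binary = 0
Entering loop: for pos in range(6):
After iteration 1: pos = 0, temp = 29, binary = 1
After iteration 2: pos = 1, temp = 14, binary = 3
After iteration 3: pos = 2, temp = 7, binary = 6
After iteration 4: pos = 3, temp = 3, binary = 13
After iteration 5: pos = 4, temp = 1, binary = 27
After iteration 6: pos = 5, temp = 0, binary = 55
Loop ends.

Final answer: 55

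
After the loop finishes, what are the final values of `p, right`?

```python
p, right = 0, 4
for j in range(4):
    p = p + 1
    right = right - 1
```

Let's trace through this code step by step.

Initialize: p = 0
Initialize: right = 4
Entering loop: for j in range(4):
After iteration 1: j = 0, p = 1, right = 3
After iteration 2: j = 1, p = 2, right = 2
After iteration 3: j = 2, p = 3, right = 1
After iteration 4: j = 3, p = 4, right = 0
Loop ends.

Final answer: 4, 0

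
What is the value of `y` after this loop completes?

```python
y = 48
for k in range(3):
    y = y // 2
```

Let's trace through this code step by step.

Initialize: y = 48
Entering loop: for k in range(3):
After iteration 1: k = 0, y = 24
After iteration 2: k = 1, y = 12
After iteration 3: k = 2, y = 6
Loop ends.

Final answer: 6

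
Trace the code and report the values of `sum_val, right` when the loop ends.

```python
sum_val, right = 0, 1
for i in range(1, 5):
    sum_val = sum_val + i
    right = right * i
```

Let's trace through this code step by step.

Initialize: sum_val = 0
Initialize: right = 1
Entering loop: for i in range(1, 5):
After iteration 1: i = 1, sum_val = 1, right = 1
After iteration 2: i = 2, sum_val = 3, right = 2
After iteration 3: i = 3, sum_val = 6, right = 6
After iteration 4: i = 4, sum_val = 10, right = 24
Loop ends.

Final answer: 10, 24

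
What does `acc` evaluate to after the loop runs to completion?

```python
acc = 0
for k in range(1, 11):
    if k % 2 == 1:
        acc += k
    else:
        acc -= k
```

Let's trace through this code step by step.

Initialize: acc = 0
Entering loop: for k in range(1, 11):
After iteration 1: k = 1, acc = 1
After iteration 2: k = 2, acc = -1
After iteration 3: k = 3, acc = 2
After iteration 4: k = 4, acc = -2
After iteration 5: k = 5, acc = 3
After iteration 6: k = 6, acc = -3
After iteration 7: k = 7, acc = 4
After iteration 8: k = 8, acc = -4
After iteration 9: k = 9, acc = 5
After iteration 10: k = 10, acc = -5
Loop ends.

Final answer: -5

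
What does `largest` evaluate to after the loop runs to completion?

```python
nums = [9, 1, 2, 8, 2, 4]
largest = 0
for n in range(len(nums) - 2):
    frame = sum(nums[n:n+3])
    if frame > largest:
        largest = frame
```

Let's trace through this code step by step.

Initialize: nums = [9, 1, 2, 8, 2, 4]
Initialize: largest = 0
Entering loop: for n in range(len(nums) - 2):
After iteration 1: n = 0, largest = 12, frame = 12
After iteration 2: n = 1, largest = 12, frame = 11
After iteration 3: n = 2, largest = 12, frame = 12
After iteration 4: n = 3, largest = 14, frame = 14
Loop ends.

Final answer: 14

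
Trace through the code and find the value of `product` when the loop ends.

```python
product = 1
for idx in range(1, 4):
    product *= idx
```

Let's trace through this code step by step.

Initialize: product = 1
Entering loop: for idx in range(1, 4):
After iteration 1: idx = 1, product = 1
After iteration 2: idx = 2, product = 2
After iteration 3: idx = 3, product = 6
Loop ends.

Final answer: 6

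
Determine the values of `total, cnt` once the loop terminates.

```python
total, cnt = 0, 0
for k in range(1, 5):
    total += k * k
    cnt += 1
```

Let's trace through this code step by step.

Initialize: total = 0
Initialize: cnt = 0
Entering loop: for k in range(1, 5):
After iteration 1: k = 1, total = 1, cnt = 1
After iteration 2: k = 2, total = 5, cnt = 2
After iteration 3: k = 3, total = 14, cnt = 3
After iteration 4: k = 4, total = 30, cnt = 4
Loop ends.

Final answer: 30, 4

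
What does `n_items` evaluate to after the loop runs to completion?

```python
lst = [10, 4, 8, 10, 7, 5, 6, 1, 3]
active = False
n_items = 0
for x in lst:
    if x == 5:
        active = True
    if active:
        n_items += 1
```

Let's trace through this code step by step.

Initialize: lst = [10, 4, 8, 10, 7, 5, 6, 1, 3]
Initialize: active = False
Initialize: n_items = 0
Entering loop: for x in lst:
After iteration 1: x = 10, active = False, n_items = 0
After iteration 2: x = 4, active = False, n_items = 0
After iteration 3: x = 8, active = False, n_items = 0
After iteration 4: x = 10, active = False, n_items = 0
After iteration 5: x = 7, active = False, n_items = 0
After iteration 6: x = 5, active = True, n_items = 1
After iteration 7: x = 6, active = True, n_items = 2
After iteration 8: x = 1, active = True, n_items = 3
After iteration 9: x = 3, active = True, n_items = 4
Loop ends.

Final answer: 4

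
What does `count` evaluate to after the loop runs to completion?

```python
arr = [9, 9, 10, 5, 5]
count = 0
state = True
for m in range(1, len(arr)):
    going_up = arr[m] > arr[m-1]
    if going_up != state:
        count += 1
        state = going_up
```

Let's trace through this code step by step.

Initialize: arr = [9, 9, 10, 5, 5]
Initialize: count = 0
Initialize: state = True
Entering loop: for m in range(1, len(arr)):
After iteration 1: m = 1, count = 1, state = False, going_up = False
After iteration 2: m = 2, count = 2, state = True, going_up = True
After iteration 3: m = 3, count = 3, state = False, going_up = False
After iteration 4: m = 4, count = 3, state = False, going_up = False
Loop ends.

Final answer: 3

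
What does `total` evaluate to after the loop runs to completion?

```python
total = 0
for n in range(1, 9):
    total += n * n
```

Let's trace through this code step by step.

Initialize: total = 0
Entering loop: for n in range(1, 9):
After iteration 1: n = 1, total = 1
After iteration 2: n = 2, total = 5
After iteration 3: n = 3, total = 14
After iteration 4: n = 4, total = 30
After iteration 5: n = 5, total = 55
After iteration 6: n = 6, total = 91
After iteration 7: n = 7, total = 140
After iteration 8: n = 8, total = 204
Loop ends.

Final answer: 204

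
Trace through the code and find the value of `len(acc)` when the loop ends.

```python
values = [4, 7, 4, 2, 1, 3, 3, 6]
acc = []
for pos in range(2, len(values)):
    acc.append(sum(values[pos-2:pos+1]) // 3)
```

Let's trace through this code step by step.

Initialize: values = [4, 7, 4, 2, 1, 3, 3, 6]
Initialize: acc = []
Entering loop: for pos in range(2, len(values)):
After iteration 1: pos = 2, acc = [5]
After iteration 2: pos = 3, acc = [5, 4]
After iteration 3: pos = 4, acc = [5, 4, 2]
After iteration 4: pos = 5, acc = [5, 4, 2, 2]
After iteration 5: pos = 6, acc = [5, 4, 2, 2, 2]
After iteration 6: pos = 7, acc = [5, 4, 2, 2, 2, 4]
Loop ends.
len(acc) = 6

Final answer: 6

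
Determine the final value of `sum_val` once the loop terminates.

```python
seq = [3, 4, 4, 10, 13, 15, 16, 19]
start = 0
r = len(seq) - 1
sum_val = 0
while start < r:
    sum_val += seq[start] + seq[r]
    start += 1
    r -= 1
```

Let's trace through this code step by step.

Initialize: seq = [3, 4, 4, 10, 13, 15, 16, 19]
Initialize: start = 0
Initialize: r = 7
Initialize: sum_val = 0
Entering loop: while start < r:
After iteration 1: start = 1, r = 6, sum_val = 22
After iteration 2: start = 2, r = 5, sum_val = 42
After iteration 3: start = 3, r = 4, sum_val = 61
After iteration 4: start = 4, r = 3, sum_val = 84
Loop ends.

Final answer: 84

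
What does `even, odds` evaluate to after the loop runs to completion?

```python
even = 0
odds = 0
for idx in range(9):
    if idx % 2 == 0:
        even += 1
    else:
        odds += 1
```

Let's trace through this code step by step.

Initialize: even = 0
Initialize: odds = 0
Entering loop: for idx in range(9):
After iteration 1: idx = 0, even = 1, odds = 0
After iteration 2: idx = 1, even = 1, odds = 1
After iteration 3: idx = 2, even = 2, odds = 1
After iteration 4: idx = 3, even = 2, odds = 2
After iteration 5: idx = 4, even = 3, odds = 2
After iteration 6: idx = 5, even = 3, odds = 3
After iteration 7: idx = 6, even = 4, odds = 3
After iteration 8: idx = 7, even = 4, odds = 4
After iteration 9: idx = 8, even = 5, odds = 4
Loop ends.

Final answer: 5, 4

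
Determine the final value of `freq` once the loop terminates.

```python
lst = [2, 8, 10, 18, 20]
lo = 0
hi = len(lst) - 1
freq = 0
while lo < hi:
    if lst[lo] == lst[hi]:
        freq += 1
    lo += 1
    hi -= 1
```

Let's trace through this code step by step.

Initialize: lst = [2, 8, 10, 18, 20]
Initialize: lo = 0
Initialize: hi = 4
Initialize: freq = 0
Entering loop: while lo < hi:
After iteration 1: lo = 1, hi = 3, freq = 0
After iteration 2: lo = 2, hi = 2, freq = 0
Loop ends.

Final answer: 0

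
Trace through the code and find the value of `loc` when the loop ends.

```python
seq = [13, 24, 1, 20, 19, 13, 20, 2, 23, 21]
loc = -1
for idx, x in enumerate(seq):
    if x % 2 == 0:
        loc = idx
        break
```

Let's trace through this code step by step.

Initialize: seq = [13, 24, 1, 20, 19, 13, 20, 2, 23, 21]
Initialize: loc = -1
Entering loop: for idx, x in enumerate(seq):
After iteration 1: idx = 0, x = 13, loc = -1
After iteration 2: idx = 1, x = 24, loc = 1
Loop ends.

Final answer: 1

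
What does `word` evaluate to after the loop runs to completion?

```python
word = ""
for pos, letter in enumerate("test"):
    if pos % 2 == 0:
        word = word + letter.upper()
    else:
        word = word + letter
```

Let's trace through this code step by step.

Initialize: word = ''
Entering loop: for pos, letter in enumerate("test"):
After iteration 1: pos = 0, letter = 't', word = 'T'
After iteration 2: pos = 1, letter = 'e', word = 'Te'
After iteration 3: pos = 2, letter = 's', word = 'TeS'
After iteration 4: pos = 3, letter = 't', word = 'TeSt'
Loop ends.

Final answer: 'TeSt'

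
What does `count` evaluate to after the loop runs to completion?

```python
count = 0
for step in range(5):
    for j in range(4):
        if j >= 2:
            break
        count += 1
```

Let's trace through this code step by step.

Initialize: count = 0
Entering loop: for step in range(5):
After iteration 1: step = 0, count = 2
After iteration 2: step = 1, count = 4
After iteration 3: step = 2, count = 6
After iteration 4: step = 3, count = 8
After iteration 5: step = 4, count = 10
Loop ends.

Final answer: 10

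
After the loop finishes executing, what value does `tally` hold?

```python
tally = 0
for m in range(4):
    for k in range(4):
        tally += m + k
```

Let's trace through this code step by step.

Initialize: tally = 0
Entering loop: for m in range(4):
After iteration 1: m = 0, tally = 6
After iteration 2: m = 1, tally = 16
After iteration 3: m = 2, tally = 30
After iteration 4: m = 3, tally = 48
Loop ends.

Final answer: 48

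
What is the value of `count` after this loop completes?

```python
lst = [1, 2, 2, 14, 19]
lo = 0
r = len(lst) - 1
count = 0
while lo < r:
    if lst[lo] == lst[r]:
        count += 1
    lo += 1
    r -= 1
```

Let's trace through this code step by step.

Initialize: lst = [1, 2, 2, 14, 19]
Initialize: lo = 0
Initialize: r = 4
Initialize: count = 0
Entering loop: while lo < r:
After iteration 1: lo = 1, r = 3, count = 0
After iteration 2: lo = 2, r = 2, count = 0
Loop ends.

Final answer: 0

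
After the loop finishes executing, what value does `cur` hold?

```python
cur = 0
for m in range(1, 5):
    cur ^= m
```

Let's trace through this code step by step.

Initialize: cur = 0
Entering loop: for m in range(1, 5):
After iteration 1: m = 1, cur = 1
After iteration 2: m = 2, cur = 3
After iteration 3: m = 3, cur = 0
After iteration 4: m = 4, cur = 4
Loop ends.

Final answer: 4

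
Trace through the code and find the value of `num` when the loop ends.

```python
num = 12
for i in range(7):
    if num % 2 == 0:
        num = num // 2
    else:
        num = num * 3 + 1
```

Let's trace through this code step by step.

Initialize: num = 12
Entering loop: for i in range(7):
After iteration 1: i = 0, num = 6
After iteration 2: i = 1, num = 3
After iteration 3: i = 2, num = 10
After iteration 4: i = 3, num = 5
After iteration 5: i = 4, num = 16
After iteration 6: i = 5, num = 8
After iteration 7: i = 6, num = 4
Loop ends.

Final answer: 4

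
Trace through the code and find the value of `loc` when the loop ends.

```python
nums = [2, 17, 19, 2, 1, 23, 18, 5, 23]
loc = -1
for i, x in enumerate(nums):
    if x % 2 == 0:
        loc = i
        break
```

Let's trace through this code step by step.

Initialize: nums = [2, 17, 19, 2, 1, 23, 18, 5, 23]
Initialize: loc = -1
Entering loop: for i, x in enumerate(nums):
After iteration 1: i = 0, x = 2, loc = 0
Loop ends.

Final answer: 0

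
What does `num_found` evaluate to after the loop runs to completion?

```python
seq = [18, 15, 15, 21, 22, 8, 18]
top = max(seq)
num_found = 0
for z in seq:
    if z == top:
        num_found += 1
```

Let's trace through this code step by step.

Initialize: seq = [18, 15, 15, 21, 22, 8, 18]
Initialize: top = 22
Initialize: num_found = 0
Entering loop: for z in seq:
After iteration 1: z = 18, num_found = 0
After iteration 2: z = 15, num_found = 0
After iteration 3: z = 15, num_found = 0
After iteration 4: z = 21, num_found = 0
After iteration 5: z = 22, num_found = 1
After iteration 6: z = 8, num_found = 1
After iteration 7: z = 18, num_found = 1
Loop ends.

Final answer: 1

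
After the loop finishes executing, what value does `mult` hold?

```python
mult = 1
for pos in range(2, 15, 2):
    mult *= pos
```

Let's trace through this code step by step.

Initialize: mult = 1
Entering loop: for pos in range(2, 15, 2):
After iteration 1: pos = 2, mult = 2
After iteration 2: pos = 4, mult = 8
After iteration 3: pos = 6, mult = 48
After iteration 4: pos = 8, mult = 384
After iteration 5: pos = 10, mult = 3840
After iteration 6: pos = 12, mult = 46080
After iteration 7: pos = 14, mult = 645120
Loop ends.

Final answer: 645120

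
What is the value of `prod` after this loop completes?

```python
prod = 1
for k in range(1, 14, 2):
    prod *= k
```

Let's trace through this code step by step.

Initialize: prod = 1
Entering loop: for k in range(1, 14, 2):
After iteration 1: k = 1, prod = 1
After iteration 2: k = 3, prod = 3
After iteration 3: k = 5, prod = 15
After iteration 4: k = 7, prod = 105
After iteration 5: k = 9, prod = 945
After iteration 6: k = 11, prod = 10395
After iteration 7: k = 13, prod = 135135
Loop ends.

Final answer: 135135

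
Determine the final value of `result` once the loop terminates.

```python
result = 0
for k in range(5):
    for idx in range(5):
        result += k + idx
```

Let's trace through this code step by step.

Initialize: result = 0
Entering loop: for k in range(5):
After iteration 1: k = 0, result = 10
After iteration 2: k = 1, result = 25
After iteration 3: k = 2, result = 45
After iteration 4: k = 3, result = 70
After iteration 5: k = 4, result = 100
Loop ends.

Final answer: 100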